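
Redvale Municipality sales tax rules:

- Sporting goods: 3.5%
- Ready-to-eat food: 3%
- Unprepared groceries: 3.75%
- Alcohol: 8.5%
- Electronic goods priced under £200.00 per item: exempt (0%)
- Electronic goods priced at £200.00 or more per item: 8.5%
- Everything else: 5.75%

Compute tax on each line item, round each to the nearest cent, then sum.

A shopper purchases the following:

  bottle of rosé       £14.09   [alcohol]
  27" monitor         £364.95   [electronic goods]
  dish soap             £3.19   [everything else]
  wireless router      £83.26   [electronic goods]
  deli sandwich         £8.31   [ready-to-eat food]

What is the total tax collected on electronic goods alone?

£31.02

27" monitor £364.95: electronic goods, £200.00 or more → 8.5% → £31.02
Wireless router £83.26: electronic goods, under £200.00 → 0% → £0.00
Tax on electronic goods = £31.02 + £0.00 = £31.02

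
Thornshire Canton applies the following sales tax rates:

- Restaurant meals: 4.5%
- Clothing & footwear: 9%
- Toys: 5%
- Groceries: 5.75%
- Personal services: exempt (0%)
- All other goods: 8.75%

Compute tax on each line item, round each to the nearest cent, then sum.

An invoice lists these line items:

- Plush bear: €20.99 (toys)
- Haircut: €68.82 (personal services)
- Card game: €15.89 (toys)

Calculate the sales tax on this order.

Plush bear €20.99: toys → 5% → €1.05
Haircut €68.82: personal services → 0% → €0.00
Card game €15.89: toys → 5% → €0.79
Total tax = €1.05 + €0.79 = €1.84

€1.84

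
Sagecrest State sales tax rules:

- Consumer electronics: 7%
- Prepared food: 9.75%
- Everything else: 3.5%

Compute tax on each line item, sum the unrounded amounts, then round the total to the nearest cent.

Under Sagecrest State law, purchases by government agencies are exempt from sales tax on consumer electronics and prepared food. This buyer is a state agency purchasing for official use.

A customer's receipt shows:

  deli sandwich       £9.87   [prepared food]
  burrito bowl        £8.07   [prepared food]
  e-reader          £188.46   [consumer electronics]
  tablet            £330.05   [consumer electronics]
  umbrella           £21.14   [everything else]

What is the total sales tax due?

£0.74

Deli sandwich £9.87: prepared food, buyer-exempt → 0% → £0.00
Burrito bowl £8.07: prepared food, buyer-exempt → 0% → £0.00
E-reader £188.46: consumer electronics, buyer-exempt → 0% → £0.00
Tablet £330.05: consumer electronics, buyer-exempt → 0% → £0.00
Umbrella £21.14: everything else → 3.5% → £0.7399
Unrounded tax sum = £0.7399 → £0.74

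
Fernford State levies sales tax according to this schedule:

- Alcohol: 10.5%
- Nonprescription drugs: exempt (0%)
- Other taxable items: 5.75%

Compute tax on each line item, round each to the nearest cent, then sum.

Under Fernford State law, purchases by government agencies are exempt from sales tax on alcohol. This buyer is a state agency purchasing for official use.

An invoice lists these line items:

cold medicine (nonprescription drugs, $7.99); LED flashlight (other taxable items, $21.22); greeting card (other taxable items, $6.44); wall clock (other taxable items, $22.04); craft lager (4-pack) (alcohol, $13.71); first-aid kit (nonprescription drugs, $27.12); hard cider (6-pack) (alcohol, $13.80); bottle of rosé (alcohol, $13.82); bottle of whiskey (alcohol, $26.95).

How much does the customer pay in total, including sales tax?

$155.95

Cold medicine $7.99: nonprescription drugs → 0% → $0.00
LED flashlight $21.22: other taxable items → 5.75% → $1.22
Greeting card $6.44: other taxable items → 5.75% → $0.37
Wall clock $22.04: other taxable items → 5.75% → $1.27
Craft lager (4-pack) $13.71: alcohol, buyer-exempt → 0% → $0.00
First-aid kit $27.12: nonprescription drugs → 0% → $0.00
Hard cider (6-pack) $13.80: alcohol, buyer-exempt → 0% → $0.00
Bottle of rosé $13.82: alcohol, buyer-exempt → 0% → $0.00
Bottle of whiskey $26.95: alcohol, buyer-exempt → 0% → $0.00
Subtotal = $153.09; tax = $2.86; total due = $155.95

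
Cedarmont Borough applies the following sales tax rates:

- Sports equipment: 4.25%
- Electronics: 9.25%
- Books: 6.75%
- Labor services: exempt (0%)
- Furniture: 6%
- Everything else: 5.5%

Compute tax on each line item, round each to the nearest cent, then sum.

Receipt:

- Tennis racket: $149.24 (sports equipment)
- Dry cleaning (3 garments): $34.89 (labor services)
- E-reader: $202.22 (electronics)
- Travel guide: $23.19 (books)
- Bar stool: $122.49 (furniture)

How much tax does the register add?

$33.97

Tennis racket $149.24: sports equipment → 4.25% → $6.34
Dry cleaning (3 garments) $34.89: labor services → 0% → $0.00
E-reader $202.22: electronics → 9.25% → $18.71
Travel guide $23.19: books → 6.75% → $1.57
Bar stool $122.49: furniture → 6% → $7.35
Total tax = $6.34 + $18.71 + $1.57 + $7.35 = $33.97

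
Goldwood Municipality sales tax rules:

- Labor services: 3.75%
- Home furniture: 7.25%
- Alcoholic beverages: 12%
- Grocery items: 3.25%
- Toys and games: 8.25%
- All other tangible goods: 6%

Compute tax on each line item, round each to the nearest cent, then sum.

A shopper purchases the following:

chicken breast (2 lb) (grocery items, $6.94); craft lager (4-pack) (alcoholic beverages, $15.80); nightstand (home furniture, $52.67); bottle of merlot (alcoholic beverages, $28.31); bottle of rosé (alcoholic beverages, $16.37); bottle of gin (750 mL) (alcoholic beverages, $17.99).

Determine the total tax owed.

Chicken breast (2 lb) $6.94: grocery items → 3.25% → $0.23
Craft lager (4-pack) $15.80: alcoholic beverages → 12% → $1.90
Nightstand $52.67: home furniture → 7.25% → $3.82
Bottle of merlot $28.31: alcoholic beverages → 12% → $3.40
Bottle of rosé $16.37: alcoholic beverages → 12% → $1.96
Bottle of gin (750 mL) $17.99: alcoholic beverages → 12% → $2.16
Total tax = $0.23 + $1.90 + $3.82 + $3.40 + $1.96 + $2.16 = $13.47

$13.47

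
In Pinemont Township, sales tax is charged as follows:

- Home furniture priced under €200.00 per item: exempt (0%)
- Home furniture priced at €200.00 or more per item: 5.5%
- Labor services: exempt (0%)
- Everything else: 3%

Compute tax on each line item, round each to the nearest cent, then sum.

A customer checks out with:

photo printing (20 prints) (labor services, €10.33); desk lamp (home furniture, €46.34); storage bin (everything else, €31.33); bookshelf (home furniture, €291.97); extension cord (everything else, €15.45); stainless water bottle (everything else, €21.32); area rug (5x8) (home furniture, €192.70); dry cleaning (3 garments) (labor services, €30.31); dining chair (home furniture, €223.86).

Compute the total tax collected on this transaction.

€30.41

Photo printing (20 prints) €10.33: labor services → 0% → €0.00
Desk lamp €46.34: home furniture, under €200.00 → 0% → €0.00
Storage bin €31.33: everything else → 3% → €0.94
Bookshelf €291.97: home furniture, €200.00 or more → 5.5% → €16.06
Extension cord €15.45: everything else → 3% → €0.46
Stainless water bottle €21.32: everything else → 3% → €0.64
Area rug (5x8) €192.70: home furniture, under €200.00 → 0% → €0.00
Dry cleaning (3 garments) €30.31: labor services → 0% → €0.00
Dining chair €223.86: home furniture, €200.00 or more → 5.5% → €12.31
Total tax = €0.94 + €16.06 + €0.46 + €0.64 + €12.31 = €30.41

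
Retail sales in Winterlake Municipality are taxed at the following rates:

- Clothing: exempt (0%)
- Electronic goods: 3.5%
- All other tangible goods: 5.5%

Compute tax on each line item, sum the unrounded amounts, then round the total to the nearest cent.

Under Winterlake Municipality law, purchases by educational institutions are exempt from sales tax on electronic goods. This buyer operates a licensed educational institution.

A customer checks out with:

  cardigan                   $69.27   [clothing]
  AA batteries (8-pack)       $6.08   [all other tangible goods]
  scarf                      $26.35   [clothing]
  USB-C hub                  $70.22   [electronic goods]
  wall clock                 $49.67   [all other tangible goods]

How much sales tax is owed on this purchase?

Cardigan $69.27: clothing → 0% → $0.00
AA batteries (8-pack) $6.08: all other tangible goods → 5.5% → $0.3344
Scarf $26.35: clothing → 0% → $0.00
USB-C hub $70.22: electronic goods, buyer-exempt → 0% → $0.00
Wall clock $49.67: all other tangible goods → 5.5% → $2.73185
Unrounded tax sum = $3.06625 → $3.07

$3.07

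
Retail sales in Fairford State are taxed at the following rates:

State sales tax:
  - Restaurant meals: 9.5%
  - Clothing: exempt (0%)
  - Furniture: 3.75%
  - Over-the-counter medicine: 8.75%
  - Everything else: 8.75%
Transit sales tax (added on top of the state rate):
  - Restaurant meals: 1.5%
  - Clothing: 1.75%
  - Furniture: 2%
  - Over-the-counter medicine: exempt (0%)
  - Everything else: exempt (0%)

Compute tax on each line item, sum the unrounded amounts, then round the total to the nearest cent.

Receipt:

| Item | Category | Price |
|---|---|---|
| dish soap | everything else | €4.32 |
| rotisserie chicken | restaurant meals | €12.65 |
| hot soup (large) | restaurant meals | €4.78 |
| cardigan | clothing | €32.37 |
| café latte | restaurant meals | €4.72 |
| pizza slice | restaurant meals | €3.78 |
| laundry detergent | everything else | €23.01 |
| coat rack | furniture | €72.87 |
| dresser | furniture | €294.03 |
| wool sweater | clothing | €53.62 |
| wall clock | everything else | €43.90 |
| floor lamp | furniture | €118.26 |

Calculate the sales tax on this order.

€38.49

Dish soap €4.32: everything else → 8.75% + 0% transit = 8.75% → €0.378
Rotisserie chicken €12.65: restaurant meals → 9.5% + 1.5% transit = 11% → €1.3915
Hot soup (large) €4.78: restaurant meals → 9.5% + 1.5% transit = 11% → €0.5258
Cardigan €32.37: clothing → 0% + 1.75% transit = 1.75% → €0.566475
Café latte €4.72: restaurant meals → 9.5% + 1.5% transit = 11% → €0.5192
Pizza slice €3.78: restaurant meals → 9.5% + 1.5% transit = 11% → €0.4158
Laundry detergent €23.01: everything else → 8.75% + 0% transit = 8.75% → €2.013375
Coat rack €72.87: furniture → 3.75% + 2% transit = 5.75% → €4.190025
Dresser €294.03: furniture → 3.75% + 2% transit = 5.75% → €16.906725
Wool sweater €53.62: clothing → 0% + 1.75% transit = 1.75% → €0.93835
Wall clock €43.90: everything else → 8.75% + 0% transit = 8.75% → €3.84125
Floor lamp €118.26: furniture → 3.75% + 2% transit = 5.75% → €6.79995
Unrounded tax sum = €38.48645 → €38.49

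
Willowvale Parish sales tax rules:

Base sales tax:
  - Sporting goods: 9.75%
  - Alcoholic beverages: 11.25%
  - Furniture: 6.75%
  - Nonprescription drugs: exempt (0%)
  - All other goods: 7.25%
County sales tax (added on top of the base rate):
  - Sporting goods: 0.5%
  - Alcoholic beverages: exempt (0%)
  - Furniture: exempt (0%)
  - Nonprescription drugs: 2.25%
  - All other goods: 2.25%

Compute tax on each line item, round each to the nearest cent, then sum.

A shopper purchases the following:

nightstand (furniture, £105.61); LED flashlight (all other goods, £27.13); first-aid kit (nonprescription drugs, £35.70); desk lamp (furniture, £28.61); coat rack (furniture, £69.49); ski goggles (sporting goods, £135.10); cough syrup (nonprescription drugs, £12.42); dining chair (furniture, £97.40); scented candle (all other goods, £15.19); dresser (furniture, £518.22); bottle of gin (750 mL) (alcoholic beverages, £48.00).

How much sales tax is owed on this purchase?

Nightstand £105.61: furniture → 6.75% + 0% county = 6.75% → £7.13
LED flashlight £27.13: all other goods → 7.25% + 2.25% county = 9.5% → £2.58
First-aid kit £35.70: nonprescription drugs → 0% + 2.25% county = 2.25% → £0.80
Desk lamp £28.61: furniture → 6.75% + 0% county = 6.75% → £1.93
Coat rack £69.49: furniture → 6.75% + 0% county = 6.75% → £4.69
Ski goggles £135.10: sporting goods → 9.75% + 0.5% county = 10.25% → £13.85
Cough syrup £12.42: nonprescription drugs → 0% + 2.25% county = 2.25% → £0.28
Dining chair £97.40: furniture → 6.75% + 0% county = 6.75% → £6.57
Scented candle £15.19: all other goods → 7.25% + 2.25% county = 9.5% → £1.44
Dresser £518.22: furniture → 6.75% + 0% county = 6.75% → £34.98
Bottle of gin (750 mL) £48.00: alcoholic beverages → 11.25% + 0% county = 11.25% → £5.40
Total tax = £7.13 + £2.58 + £0.80 + £1.93 + £4.69 + £13.85 + £0.28 + £6.57 + £1.44 + £34.98 + £5.40 = £79.65

£79.65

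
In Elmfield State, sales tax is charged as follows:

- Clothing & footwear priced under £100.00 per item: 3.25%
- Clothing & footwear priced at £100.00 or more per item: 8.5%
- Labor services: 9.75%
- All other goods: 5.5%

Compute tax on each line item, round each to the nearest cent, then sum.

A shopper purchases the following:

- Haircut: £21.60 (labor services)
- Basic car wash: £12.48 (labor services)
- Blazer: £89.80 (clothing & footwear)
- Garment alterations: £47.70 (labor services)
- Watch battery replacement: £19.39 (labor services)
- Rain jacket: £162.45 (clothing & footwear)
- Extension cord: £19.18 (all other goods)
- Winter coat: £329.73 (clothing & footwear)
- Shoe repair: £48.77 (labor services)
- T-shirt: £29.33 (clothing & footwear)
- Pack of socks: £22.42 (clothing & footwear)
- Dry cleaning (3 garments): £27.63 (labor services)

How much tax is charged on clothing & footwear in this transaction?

£46.44

Blazer £89.80: clothing & footwear, under £100.00 → 3.25% → £2.92
Rain jacket £162.45: clothing & footwear, £100.00 or more → 8.5% → £13.81
Winter coat £329.73: clothing & footwear, £100.00 or more → 8.5% → £28.03
T-shirt £29.33: clothing & footwear, under £100.00 → 3.25% → £0.95
Pack of socks £22.42: clothing & footwear, under £100.00 → 3.25% → £0.73
Tax on clothing & footwear = £2.92 + £13.81 + £28.03 + £0.95 + £0.73 = £46.44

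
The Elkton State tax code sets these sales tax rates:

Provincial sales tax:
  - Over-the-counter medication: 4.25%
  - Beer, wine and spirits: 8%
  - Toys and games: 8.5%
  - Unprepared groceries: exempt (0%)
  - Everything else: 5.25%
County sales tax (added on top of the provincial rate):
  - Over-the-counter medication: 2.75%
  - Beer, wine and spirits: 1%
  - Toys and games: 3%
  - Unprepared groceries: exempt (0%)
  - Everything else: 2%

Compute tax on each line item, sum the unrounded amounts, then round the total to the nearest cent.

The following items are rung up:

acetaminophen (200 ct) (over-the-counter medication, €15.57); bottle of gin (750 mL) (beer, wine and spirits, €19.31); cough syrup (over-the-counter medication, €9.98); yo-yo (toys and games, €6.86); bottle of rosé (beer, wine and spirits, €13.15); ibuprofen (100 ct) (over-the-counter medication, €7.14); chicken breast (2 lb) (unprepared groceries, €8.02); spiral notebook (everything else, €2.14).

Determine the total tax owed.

€6.15

Acetaminophen (200 ct) €15.57: over-the-counter medication → 4.25% + 2.75% county = 7% → €1.0899
Bottle of gin (750 mL) €19.31: beer, wine and spirits → 8% + 1% county = 9% → €1.7379
Cough syrup €9.98: over-the-counter medication → 4.25% + 2.75% county = 7% → €0.6986
Yo-yo €6.86: toys and games → 8.5% + 3% county = 11.5% → €0.7889
Bottle of rosé €13.15: beer, wine and spirits → 8% + 1% county = 9% → €1.1835
Ibuprofen (100 ct) €7.14: over-the-counter medication → 4.25% + 2.75% county = 7% → €0.4998
Chicken breast (2 lb) €8.02: unprepared groceries → 0% + 0% county = 0% → €0.00
Spiral notebook €2.14: everything else → 5.25% + 2% county = 7.25% → €0.15515
Unrounded tax sum = €6.15375 → €6.15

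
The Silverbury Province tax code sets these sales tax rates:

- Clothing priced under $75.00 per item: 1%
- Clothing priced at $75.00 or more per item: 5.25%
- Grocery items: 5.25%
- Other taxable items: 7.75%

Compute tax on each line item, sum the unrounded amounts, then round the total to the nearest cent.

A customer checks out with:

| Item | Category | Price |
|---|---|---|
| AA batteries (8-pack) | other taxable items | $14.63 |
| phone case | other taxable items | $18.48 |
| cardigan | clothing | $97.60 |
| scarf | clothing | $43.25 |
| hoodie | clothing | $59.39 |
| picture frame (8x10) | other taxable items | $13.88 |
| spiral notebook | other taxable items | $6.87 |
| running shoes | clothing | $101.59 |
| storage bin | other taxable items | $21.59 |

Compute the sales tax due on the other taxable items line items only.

$5.85

AA batteries (8-pack) $14.63: other taxable items → 7.75% → $1.133825
Phone case $18.48: other taxable items → 7.75% → $1.4322
Picture frame (8x10) $13.88: other taxable items → 7.75% → $1.0757
Spiral notebook $6.87: other taxable items → 7.75% → $0.532425
Storage bin $21.59: other taxable items → 7.75% → $1.673225
Tax on other taxable items: unrounded sum = $5.847375 → $5.85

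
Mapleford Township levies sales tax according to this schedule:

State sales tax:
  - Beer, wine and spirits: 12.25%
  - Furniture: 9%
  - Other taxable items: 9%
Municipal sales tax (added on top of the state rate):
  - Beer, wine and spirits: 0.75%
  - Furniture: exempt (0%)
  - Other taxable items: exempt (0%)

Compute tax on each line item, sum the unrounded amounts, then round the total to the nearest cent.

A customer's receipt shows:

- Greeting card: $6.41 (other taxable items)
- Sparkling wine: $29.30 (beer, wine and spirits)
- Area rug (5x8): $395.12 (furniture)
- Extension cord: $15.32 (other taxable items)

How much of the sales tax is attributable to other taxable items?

$1.96

Greeting card $6.41: other taxable items → 9% + 0% municipal = 9% → $0.5769
Extension cord $15.32: other taxable items → 9% + 0% municipal = 9% → $1.3788
Tax on other taxable items: unrounded sum = $1.9557 → $1.96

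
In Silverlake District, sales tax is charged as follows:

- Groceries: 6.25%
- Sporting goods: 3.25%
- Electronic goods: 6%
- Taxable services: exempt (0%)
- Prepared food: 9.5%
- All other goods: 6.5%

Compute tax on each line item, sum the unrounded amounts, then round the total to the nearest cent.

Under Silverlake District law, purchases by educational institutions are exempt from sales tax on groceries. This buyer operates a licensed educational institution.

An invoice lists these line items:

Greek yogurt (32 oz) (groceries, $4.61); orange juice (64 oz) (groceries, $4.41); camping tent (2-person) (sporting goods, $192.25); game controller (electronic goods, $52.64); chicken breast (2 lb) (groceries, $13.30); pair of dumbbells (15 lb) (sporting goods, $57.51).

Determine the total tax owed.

$11.28

Greek yogurt (32 oz) $4.61: groceries, buyer-exempt → 0% → $0.00
Orange juice (64 oz) $4.41: groceries, buyer-exempt → 0% → $0.00
Camping tent (2-person) $192.25: sporting goods → 3.25% → $6.248125
Game controller $52.64: electronic goods → 6% → $3.1584
Chicken breast (2 lb) $13.30: groceries, buyer-exempt → 0% → $0.00
Pair of dumbbells (15 lb) $57.51: sporting goods → 3.25% → $1.869075
Unrounded tax sum = $11.2756 → $11.28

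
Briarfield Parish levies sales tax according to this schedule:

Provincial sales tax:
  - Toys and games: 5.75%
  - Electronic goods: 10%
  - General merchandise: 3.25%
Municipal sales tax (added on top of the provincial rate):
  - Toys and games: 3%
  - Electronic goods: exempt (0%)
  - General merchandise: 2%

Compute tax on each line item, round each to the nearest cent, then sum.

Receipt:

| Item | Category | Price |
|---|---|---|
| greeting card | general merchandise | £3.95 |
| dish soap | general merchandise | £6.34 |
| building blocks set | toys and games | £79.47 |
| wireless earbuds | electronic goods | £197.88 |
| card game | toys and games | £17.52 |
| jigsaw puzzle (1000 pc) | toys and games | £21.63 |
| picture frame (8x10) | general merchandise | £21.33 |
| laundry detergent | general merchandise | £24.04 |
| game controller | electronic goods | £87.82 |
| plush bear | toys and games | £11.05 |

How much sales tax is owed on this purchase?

Greeting card £3.95: general merchandise → 3.25% + 2% municipal = 5.25% → £0.21
Dish soap £6.34: general merchandise → 3.25% + 2% municipal = 5.25% → £0.33
Building blocks set £79.47: toys and games → 5.75% + 3% municipal = 8.75% → £6.95
Wireless earbuds £197.88: electronic goods → 10% + 0% municipal = 10% → £19.79
Card game £17.52: toys and games → 5.75% + 3% municipal = 8.75% → £1.53
Jigsaw puzzle (1000 pc) £21.63: toys and games → 5.75% + 3% municipal = 8.75% → £1.89
Picture frame (8x10) £21.33: general merchandise → 3.25% + 2% municipal = 5.25% → £1.12
Laundry detergent £24.04: general merchandise → 3.25% + 2% municipal = 5.25% → £1.26
Game controller £87.82: electronic goods → 10% + 0% municipal = 10% → £8.78
Plush bear £11.05: toys and games → 5.75% + 3% municipal = 8.75% → £0.97
Total tax = £0.21 + £0.33 + £6.95 + £19.79 + £1.53 + £1.89 + £1.12 + £1.26 + £8.78 + £0.97 = £42.83

£42.83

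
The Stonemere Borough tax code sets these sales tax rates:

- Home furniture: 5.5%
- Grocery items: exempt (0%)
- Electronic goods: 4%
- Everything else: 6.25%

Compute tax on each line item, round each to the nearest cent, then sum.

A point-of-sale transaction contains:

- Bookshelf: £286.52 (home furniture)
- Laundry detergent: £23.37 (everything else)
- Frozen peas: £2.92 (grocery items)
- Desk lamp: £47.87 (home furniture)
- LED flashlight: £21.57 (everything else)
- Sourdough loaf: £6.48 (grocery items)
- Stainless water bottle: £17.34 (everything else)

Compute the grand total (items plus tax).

Bookshelf £286.52: home furniture → 5.5% → £15.76
Laundry detergent £23.37: everything else → 6.25% → £1.46
Frozen peas £2.92: grocery items → 0% → £0.00
Desk lamp £47.87: home furniture → 5.5% → £2.63
LED flashlight £21.57: everything else → 6.25% → £1.35
Sourdough loaf £6.48: grocery items → 0% → £0.00
Stainless water bottle £17.34: everything else → 6.25% → £1.08
Subtotal = £406.07; tax = £22.28; total due = £428.35

£428.35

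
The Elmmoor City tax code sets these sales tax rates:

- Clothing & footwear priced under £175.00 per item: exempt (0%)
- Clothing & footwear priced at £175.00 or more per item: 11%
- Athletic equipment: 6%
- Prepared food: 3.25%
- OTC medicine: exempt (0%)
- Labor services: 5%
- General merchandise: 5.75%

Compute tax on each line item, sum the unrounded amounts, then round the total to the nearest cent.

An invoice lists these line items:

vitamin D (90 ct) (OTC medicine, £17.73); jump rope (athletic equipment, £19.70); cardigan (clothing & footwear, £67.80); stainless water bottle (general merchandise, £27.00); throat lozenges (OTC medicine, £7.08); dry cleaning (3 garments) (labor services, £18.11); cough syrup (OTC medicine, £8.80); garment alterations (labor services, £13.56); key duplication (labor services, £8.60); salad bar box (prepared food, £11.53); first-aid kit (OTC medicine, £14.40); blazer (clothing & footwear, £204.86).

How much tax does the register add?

Vitamin D (90 ct) £17.73: OTC medicine → 0% → £0.00
Jump rope £19.70: athletic equipment → 6% → £1.182
Cardigan £67.80: clothing & footwear, under £175.00 → 0% → £0.00
Stainless water bottle £27.00: general merchandise → 5.75% → £1.5525
Throat lozenges £7.08: OTC medicine → 0% → £0.00
Dry cleaning (3 garments) £18.11: labor services → 5% → £0.9055
Cough syrup £8.80: OTC medicine → 0% → £0.00
Garment alterations £13.56: labor services → 5% → £0.678
Key duplication £8.60: labor services → 5% → £0.43
Salad bar box £11.53: prepared food → 3.25% → £0.374725
First-aid kit £14.40: OTC medicine → 0% → £0.00
Blazer £204.86: clothing & footwear, £175.00 or more → 11% → £22.5346
Unrounded tax sum = £27.657325 → £27.66

£27.66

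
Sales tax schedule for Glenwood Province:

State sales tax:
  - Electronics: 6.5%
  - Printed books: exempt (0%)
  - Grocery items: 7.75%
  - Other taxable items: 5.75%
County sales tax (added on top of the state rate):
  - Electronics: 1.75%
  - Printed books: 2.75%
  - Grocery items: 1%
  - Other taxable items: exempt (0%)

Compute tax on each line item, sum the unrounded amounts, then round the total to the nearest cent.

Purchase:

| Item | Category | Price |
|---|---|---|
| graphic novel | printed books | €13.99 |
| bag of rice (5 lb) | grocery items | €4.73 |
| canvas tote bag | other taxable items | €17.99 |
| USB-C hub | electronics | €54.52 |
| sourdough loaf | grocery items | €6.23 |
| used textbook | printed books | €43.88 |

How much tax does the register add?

€8.08

Graphic novel €13.99: printed books → 0% + 2.75% county = 2.75% → €0.384725
Bag of rice (5 lb) €4.73: grocery items → 7.75% + 1% county = 8.75% → €0.413875
Canvas tote bag €17.99: other taxable items → 5.75% + 0% county = 5.75% → €1.034425
USB-C hub €54.52: electronics → 6.5% + 1.75% county = 8.25% → €4.4979
Sourdough loaf €6.23: grocery items → 7.75% + 1% county = 8.75% → €0.545125
Used textbook €43.88: printed books → 0% + 2.75% county = 2.75% → €1.2067
Unrounded tax sum = €8.08275 → €8.08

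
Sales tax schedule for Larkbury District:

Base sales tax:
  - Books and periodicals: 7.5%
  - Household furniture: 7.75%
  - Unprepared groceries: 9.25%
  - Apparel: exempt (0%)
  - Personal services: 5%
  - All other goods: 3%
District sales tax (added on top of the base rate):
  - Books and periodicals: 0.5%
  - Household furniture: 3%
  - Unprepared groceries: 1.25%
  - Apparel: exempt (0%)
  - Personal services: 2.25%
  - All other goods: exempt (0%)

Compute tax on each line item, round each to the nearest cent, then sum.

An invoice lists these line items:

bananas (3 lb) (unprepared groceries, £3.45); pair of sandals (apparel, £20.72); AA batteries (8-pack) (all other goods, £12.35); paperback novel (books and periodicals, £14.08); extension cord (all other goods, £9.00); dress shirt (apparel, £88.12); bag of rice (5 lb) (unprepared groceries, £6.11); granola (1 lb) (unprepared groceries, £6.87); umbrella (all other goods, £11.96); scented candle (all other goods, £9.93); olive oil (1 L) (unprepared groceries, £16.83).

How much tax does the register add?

£5.92

Bananas (3 lb) £3.45: unprepared groceries → 9.25% + 1.25% district = 10.5% → £0.36
Pair of sandals £20.72: apparel → 0% + 0% district = 0% → £0.00
AA batteries (8-pack) £12.35: all other goods → 3% + 0% district = 3% → £0.37
Paperback novel £14.08: books and periodicals → 7.5% + 0.5% district = 8% → £1.13
Extension cord £9.00: all other goods → 3% + 0% district = 3% → £0.27
Dress shirt £88.12: apparel → 0% + 0% district = 0% → £0.00
Bag of rice (5 lb) £6.11: unprepared groceries → 9.25% + 1.25% district = 10.5% → £0.64
Granola (1 lb) £6.87: unprepared groceries → 9.25% + 1.25% district = 10.5% → £0.72
Umbrella £11.96: all other goods → 3% + 0% district = 3% → £0.36
Scented candle £9.93: all other goods → 3% + 0% district = 3% → £0.30
Olive oil (1 L) £16.83: unprepared groceries → 9.25% + 1.25% district = 10.5% → £1.77
Total tax = £0.36 + £0.37 + £1.13 + £0.27 + £0.64 + £0.72 + £0.36 + £0.30 + £1.77 = £5.92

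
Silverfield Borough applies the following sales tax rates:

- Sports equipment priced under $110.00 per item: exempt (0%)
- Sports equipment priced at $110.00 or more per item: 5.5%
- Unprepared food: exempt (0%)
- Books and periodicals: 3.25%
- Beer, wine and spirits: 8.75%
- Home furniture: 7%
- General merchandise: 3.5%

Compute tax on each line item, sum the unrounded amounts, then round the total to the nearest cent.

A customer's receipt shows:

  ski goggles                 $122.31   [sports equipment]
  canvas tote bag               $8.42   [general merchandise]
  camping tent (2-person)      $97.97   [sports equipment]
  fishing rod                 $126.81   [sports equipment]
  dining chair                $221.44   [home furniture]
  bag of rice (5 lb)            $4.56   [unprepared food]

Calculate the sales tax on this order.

$29.50

Ski goggles $122.31: sports equipment, $110.00 or more → 5.5% → $6.72705
Canvas tote bag $8.42: general merchandise → 3.5% → $0.2947
Camping tent (2-person) $97.97: sports equipment, under $110.00 → 0% → $0.00
Fishing rod $126.81: sports equipment, $110.00 or more → 5.5% → $6.97455
Dining chair $221.44: home furniture → 7% → $15.5008
Bag of rice (5 lb) $4.56: unprepared food → 0% → $0.00
Unrounded tax sum = $29.4971 → $29.50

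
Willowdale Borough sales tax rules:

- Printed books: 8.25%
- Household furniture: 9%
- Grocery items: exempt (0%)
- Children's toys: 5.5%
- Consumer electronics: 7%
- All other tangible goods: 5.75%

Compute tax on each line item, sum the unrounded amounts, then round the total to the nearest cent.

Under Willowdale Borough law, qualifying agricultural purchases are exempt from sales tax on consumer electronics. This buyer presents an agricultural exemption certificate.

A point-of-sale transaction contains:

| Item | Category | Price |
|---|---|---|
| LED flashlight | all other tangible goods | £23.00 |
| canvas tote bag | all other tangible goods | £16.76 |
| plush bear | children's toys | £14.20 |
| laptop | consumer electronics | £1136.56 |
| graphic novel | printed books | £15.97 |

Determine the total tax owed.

£4.38

LED flashlight £23.00: all other tangible goods → 5.75% → £1.3225
Canvas tote bag £16.76: all other tangible goods → 5.75% → £0.9637
Plush bear £14.20: children's toys → 5.5% → £0.781
Laptop £1136.56: consumer electronics, buyer-exempt → 0% → £0.00
Graphic novel £15.97: printed books → 8.25% → £1.317525
Unrounded tax sum = £4.384725 → £4.38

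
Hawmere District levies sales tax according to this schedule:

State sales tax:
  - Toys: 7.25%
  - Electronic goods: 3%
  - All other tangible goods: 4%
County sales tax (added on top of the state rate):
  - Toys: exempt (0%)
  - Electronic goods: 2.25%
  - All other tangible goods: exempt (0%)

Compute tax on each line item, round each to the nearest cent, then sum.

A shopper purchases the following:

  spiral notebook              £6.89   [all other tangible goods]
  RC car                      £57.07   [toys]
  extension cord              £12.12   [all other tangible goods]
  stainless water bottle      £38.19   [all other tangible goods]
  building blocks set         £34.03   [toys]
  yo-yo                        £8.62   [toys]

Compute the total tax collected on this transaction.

£9.52

Spiral notebook £6.89: all other tangible goods → 4% + 0% county = 4% → £0.28
RC car £57.07: toys → 7.25% + 0% county = 7.25% → £4.14
Extension cord £12.12: all other tangible goods → 4% + 0% county = 4% → £0.48
Stainless water bottle £38.19: all other tangible goods → 4% + 0% county = 4% → £1.53
Building blocks set £34.03: toys → 7.25% + 0% county = 7.25% → £2.47
Yo-yo £8.62: toys → 7.25% + 0% county = 7.25% → £0.62
Total tax = £0.28 + £4.14 + £0.48 + £1.53 + £2.47 + £0.62 = £9.52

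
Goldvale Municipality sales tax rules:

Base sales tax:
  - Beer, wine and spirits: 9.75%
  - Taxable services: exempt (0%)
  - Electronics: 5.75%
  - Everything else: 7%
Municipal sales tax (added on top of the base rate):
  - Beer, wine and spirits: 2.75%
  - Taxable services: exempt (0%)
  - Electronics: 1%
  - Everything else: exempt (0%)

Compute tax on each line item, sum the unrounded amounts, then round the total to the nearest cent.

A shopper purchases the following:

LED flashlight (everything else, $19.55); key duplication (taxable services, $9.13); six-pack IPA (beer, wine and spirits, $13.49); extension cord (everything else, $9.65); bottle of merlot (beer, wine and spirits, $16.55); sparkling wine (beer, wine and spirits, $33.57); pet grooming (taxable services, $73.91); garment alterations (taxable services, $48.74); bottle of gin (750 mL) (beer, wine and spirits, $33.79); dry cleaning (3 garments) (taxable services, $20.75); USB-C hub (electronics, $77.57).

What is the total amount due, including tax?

LED flashlight $19.55: everything else → 7% + 0% municipal = 7% → $1.3685
Key duplication $9.13: taxable services → 0% + 0% municipal = 0% → $0.00
Six-pack IPA $13.49: beer, wine and spirits → 9.75% + 2.75% municipal = 12.5% → $1.68625
Extension cord $9.65: everything else → 7% + 0% municipal = 7% → $0.6755
Bottle of merlot $16.55: beer, wine and spirits → 9.75% + 2.75% municipal = 12.5% → $2.06875
Sparkling wine $33.57: beer, wine and spirits → 9.75% + 2.75% municipal = 12.5% → $4.19625
Pet grooming $73.91: taxable services → 0% + 0% municipal = 0% → $0.00
Garment alterations $48.74: taxable services → 0% + 0% municipal = 0% → $0.00
Bottle of gin (750 mL) $33.79: beer, wine and spirits → 9.75% + 2.75% municipal = 12.5% → $4.22375
Dry cleaning (3 garments) $20.75: taxable services → 0% + 0% municipal = 0% → $0.00
USB-C hub $77.57: electronics → 5.75% + 1% municipal = 6.75% → $5.235975
Subtotal = $356.70; unrounded tax = $19.454975 → $19.45; total due = $376.15

$376.15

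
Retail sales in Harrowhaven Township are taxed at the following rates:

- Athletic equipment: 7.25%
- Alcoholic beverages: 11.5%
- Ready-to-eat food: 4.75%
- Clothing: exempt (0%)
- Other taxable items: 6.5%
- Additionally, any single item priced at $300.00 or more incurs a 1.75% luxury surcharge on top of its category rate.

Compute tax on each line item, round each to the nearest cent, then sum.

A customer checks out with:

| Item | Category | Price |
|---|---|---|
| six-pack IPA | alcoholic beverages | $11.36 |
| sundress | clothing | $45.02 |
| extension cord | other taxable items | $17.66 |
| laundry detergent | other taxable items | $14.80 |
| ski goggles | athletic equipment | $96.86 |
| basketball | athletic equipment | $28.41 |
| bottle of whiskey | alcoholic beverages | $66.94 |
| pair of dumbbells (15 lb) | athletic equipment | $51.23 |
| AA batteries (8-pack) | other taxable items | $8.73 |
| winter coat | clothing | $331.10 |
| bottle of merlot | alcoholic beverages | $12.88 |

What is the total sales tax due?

Six-pack IPA $11.36: alcoholic beverages → 11.5% → $1.31
Sundress $45.02: clothing → 0% → $0.00
Extension cord $17.66: other taxable items → 6.5% → $1.15
Laundry detergent $14.80: other taxable items → 6.5% → $0.96
Ski goggles $96.86: athletic equipment → 7.25% → $7.02
Basketball $28.41: athletic equipment → 7.25% → $2.06
Bottle of whiskey $66.94: alcoholic beverages → 11.5% → $7.70
Pair of dumbbells (15 lb) $51.23: athletic equipment → 7.25% → $3.71
AA batteries (8-pack) $8.73: other taxable items → 6.5% → $0.57
Winter coat $331.10: clothing → 0% + 1.75% surcharge = 1.75% → $5.79
Bottle of merlot $12.88: alcoholic beverages → 11.5% → $1.48
Total tax = $1.31 + $1.15 + $0.96 + $7.02 + $2.06 + $7.70 + $3.71 + $0.57 + $5.79 + $1.48 = $31.75

$31.75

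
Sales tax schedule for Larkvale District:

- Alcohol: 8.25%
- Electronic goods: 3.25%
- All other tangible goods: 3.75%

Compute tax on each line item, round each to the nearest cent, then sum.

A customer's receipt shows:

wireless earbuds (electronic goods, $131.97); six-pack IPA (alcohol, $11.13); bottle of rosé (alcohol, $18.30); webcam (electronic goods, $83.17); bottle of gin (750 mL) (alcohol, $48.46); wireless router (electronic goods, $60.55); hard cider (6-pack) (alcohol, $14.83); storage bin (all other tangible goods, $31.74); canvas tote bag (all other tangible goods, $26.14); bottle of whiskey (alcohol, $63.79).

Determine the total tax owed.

Wireless earbuds $131.97: electronic goods → 3.25% → $4.29
Six-pack IPA $11.13: alcohol → 8.25% → $0.92
Bottle of rosé $18.30: alcohol → 8.25% → $1.51
Webcam $83.17: electronic goods → 3.25% → $2.70
Bottle of gin (750 mL) $48.46: alcohol → 8.25% → $4.00
Wireless router $60.55: electronic goods → 3.25% → $1.97
Hard cider (6-pack) $14.83: alcohol → 8.25% → $1.22
Storage bin $31.74: all other tangible goods → 3.75% → $1.19
Canvas tote bag $26.14: all other tangible goods → 3.75% → $0.98
Bottle of whiskey $63.79: alcohol → 8.25% → $5.26
Total tax = $4.29 + $0.92 + $1.51 + $2.70 + $4.00 + $1.97 + $1.22 + $1.19 + $0.98 + $5.26 = $24.04

$24.04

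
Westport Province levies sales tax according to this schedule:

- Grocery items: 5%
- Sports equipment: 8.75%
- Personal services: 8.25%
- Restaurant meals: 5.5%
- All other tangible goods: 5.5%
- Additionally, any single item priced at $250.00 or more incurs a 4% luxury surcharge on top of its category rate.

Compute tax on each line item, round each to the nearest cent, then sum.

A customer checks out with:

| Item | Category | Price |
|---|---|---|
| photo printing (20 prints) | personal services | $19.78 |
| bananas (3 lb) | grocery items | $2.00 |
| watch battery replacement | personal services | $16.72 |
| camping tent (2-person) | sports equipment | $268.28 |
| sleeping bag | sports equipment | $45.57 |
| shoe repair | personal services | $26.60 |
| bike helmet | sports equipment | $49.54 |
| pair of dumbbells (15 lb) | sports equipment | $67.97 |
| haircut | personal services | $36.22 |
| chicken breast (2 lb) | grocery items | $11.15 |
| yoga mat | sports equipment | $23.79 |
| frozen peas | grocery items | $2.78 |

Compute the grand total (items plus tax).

$629.95

Photo printing (20 prints) $19.78: personal services → 8.25% → $1.63
Bananas (3 lb) $2.00: grocery items → 5% → $0.10
Watch battery replacement $16.72: personal services → 8.25% → $1.38
Camping tent (2-person) $268.28: sports equipment → 8.75% + 4% surcharge = 12.75% → $34.21
Sleeping bag $45.57: sports equipment → 8.75% → $3.99
Shoe repair $26.60: personal services → 8.25% → $2.19
Bike helmet $49.54: sports equipment → 8.75% → $4.33
Pair of dumbbells (15 lb) $67.97: sports equipment → 8.75% → $5.95
Haircut $36.22: personal services → 8.25% → $2.99
Chicken breast (2 lb) $11.15: grocery items → 5% → $0.56
Yoga mat $23.79: sports equipment → 8.75% → $2.08
Frozen peas $2.78: grocery items → 5% → $0.14
Subtotal = $570.40; tax = $59.55; total due = $629.95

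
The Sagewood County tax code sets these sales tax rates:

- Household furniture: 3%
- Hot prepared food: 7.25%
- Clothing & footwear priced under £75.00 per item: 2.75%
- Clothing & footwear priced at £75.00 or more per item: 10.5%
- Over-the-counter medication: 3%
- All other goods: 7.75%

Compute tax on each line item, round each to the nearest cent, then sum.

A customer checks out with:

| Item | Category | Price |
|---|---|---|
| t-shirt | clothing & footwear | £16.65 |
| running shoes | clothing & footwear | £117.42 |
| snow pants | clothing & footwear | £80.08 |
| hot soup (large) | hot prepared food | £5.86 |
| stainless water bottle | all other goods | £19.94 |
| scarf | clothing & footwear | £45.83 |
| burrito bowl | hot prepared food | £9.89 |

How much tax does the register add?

£25.15

T-shirt £16.65: clothing & footwear, under £75.00 → 2.75% → £0.46
Running shoes £117.42: clothing & footwear, £75.00 or more → 10.5% → £12.33
Snow pants £80.08: clothing & footwear, £75.00 or more → 10.5% → £8.41
Hot soup (large) £5.86: hot prepared food → 7.25% → £0.42
Stainless water bottle £19.94: all other goods → 7.75% → £1.55
Scarf £45.83: clothing & footwear, under £75.00 → 2.75% → £1.26
Burrito bowl £9.89: hot prepared food → 7.25% → £0.72
Total tax = £0.46 + £12.33 + £8.41 + £0.42 + £1.55 + £1.26 + £0.72 = £25.15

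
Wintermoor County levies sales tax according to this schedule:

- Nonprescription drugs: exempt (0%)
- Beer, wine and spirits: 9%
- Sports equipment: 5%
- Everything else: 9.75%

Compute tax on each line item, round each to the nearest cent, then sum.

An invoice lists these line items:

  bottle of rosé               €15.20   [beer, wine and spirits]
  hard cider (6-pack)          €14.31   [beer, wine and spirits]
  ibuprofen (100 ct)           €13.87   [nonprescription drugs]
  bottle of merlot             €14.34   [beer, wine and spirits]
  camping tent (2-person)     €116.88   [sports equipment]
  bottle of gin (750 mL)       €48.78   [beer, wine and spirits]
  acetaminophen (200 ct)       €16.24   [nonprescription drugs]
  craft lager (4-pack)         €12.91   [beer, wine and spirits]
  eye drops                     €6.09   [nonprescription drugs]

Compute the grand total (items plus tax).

€273.96

Bottle of rosé €15.20: beer, wine and spirits → 9% → €1.37
Hard cider (6-pack) €14.31: beer, wine and spirits → 9% → €1.29
Ibuprofen (100 ct) €13.87: nonprescription drugs → 0% → €0.00
Bottle of merlot €14.34: beer, wine and spirits → 9% → €1.29
Camping tent (2-person) €116.88: sports equipment → 5% → €5.84
Bottle of gin (750 mL) €48.78: beer, wine and spirits → 9% → €4.39
Acetaminophen (200 ct) €16.24: nonprescription drugs → 0% → €0.00
Craft lager (4-pack) €12.91: beer, wine and spirits → 9% → €1.16
Eye drops €6.09: nonprescription drugs → 0% → €0.00
Subtotal = €258.62; tax = €15.34; total due = €273.96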